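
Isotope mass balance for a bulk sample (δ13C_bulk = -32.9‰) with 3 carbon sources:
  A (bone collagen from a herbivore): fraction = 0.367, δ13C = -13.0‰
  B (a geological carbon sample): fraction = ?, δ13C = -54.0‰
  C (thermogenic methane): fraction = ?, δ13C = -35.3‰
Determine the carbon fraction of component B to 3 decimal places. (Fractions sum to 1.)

0.309

Let f_B and f_C be the unknown fractions; fractions sum to 1 so f_B + f_C = 0.633.
Mass balance: Σ fᵢ·δᵢ = δ_bulk ⇒ f_B·(-54.0) + f_C·(-35.3) = -32.9 − (-4.771) = -28.129
Substitute f_C = 0.633 − f_B:
f_B·(-54.0 − -35.3) = -28.129 − 0.633×(-35.3) = -5.784
f_B = -5.784 / -18.7 = 0.3093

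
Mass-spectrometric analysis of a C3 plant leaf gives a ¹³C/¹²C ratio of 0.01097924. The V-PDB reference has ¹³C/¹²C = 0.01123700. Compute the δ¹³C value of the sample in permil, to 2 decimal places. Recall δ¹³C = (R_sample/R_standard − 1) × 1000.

-22.94 permil

δ¹³C = (R_sample / R_standard − 1) × 1000
R_sample / R_standard = 0.01097924 / 0.01123700 = 0.977061
δ¹³C = (0.977061 − 1) × 1000 = -22.939 permil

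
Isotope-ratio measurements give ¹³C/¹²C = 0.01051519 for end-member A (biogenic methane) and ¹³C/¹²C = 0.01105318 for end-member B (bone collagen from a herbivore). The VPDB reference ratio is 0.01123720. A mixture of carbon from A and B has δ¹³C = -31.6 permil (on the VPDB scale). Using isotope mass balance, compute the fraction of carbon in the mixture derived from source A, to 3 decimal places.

0.318

δ_A = (0.01051519/0.01123720 − 1)×1000 = (0.935748 − 1)×1000 = -64.252 permil
δ_B = (0.01105318/0.01123720 − 1)×1000 = (0.983624 − 1)×1000 = -16.376 permil
f_A = (δ_mix − δ_B)/(δ_A − δ_B) = (-31.6 − (-16.376))/(-64.252 − (-16.376))
f_A = -15.224 / -47.876 = 0.3180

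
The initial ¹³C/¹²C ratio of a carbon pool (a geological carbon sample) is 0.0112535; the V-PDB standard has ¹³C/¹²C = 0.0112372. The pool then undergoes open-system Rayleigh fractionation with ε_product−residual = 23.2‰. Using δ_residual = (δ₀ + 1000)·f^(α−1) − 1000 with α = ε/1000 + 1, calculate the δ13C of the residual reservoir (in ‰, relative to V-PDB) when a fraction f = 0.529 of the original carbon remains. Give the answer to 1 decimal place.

δ₀ = (0.0112535/0.0112372 − 1)×1000 = (1.001451 − 1)×1000 = 1.451‰
α − 1 = ε/1000 = 0.0232
f^(α−1) = 0.529^(0.0232) = 0.985336
δ_res = (1.451 + 1000) × 0.985336 − 1000 = 986.765 − 1000 = -13.24‰

-13.2‰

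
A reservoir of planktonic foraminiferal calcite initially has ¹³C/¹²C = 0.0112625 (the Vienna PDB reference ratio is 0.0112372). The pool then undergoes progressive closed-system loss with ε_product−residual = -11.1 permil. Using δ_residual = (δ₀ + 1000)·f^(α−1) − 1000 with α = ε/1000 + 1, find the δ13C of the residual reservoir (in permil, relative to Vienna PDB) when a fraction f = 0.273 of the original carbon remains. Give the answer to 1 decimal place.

16.8 permil

δ₀ = (0.0112625/0.0112372 − 1)×1000 = (1.002251 − 1)×1000 = 2.251 permil
α − 1 = ε/1000 = -0.0111
f^(α−1) = 0.273^(-0.0111) = 1.014515
δ_res = (2.251 + 1000) × 1.014515 − 1000 = 1016.799 − 1000 = 16.80 permil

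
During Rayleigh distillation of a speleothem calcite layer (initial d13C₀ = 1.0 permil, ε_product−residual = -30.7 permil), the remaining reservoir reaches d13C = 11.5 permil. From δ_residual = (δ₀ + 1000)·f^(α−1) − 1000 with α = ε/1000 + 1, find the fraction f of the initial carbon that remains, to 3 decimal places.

0.712

α − 1 = ε/1000 = -0.0307
(δ_res + 1000)/(δ₀ + 1000) = (11.5 + 1000)/(1.0 + 1000) = 1011.5/1001.0 = 1.010490
f = 1.010490^(1/-0.0307) = exp(ln(1.010490)/-0.0307) = exp(0.01043/-0.0307)
f = exp(-0.3399) = 0.7118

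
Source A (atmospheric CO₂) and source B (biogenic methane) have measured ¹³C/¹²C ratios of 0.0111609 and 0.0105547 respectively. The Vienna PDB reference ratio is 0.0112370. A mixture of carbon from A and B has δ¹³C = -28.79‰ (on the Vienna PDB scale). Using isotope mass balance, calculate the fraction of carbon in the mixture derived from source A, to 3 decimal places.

δ_A = (0.0111609/0.0112370 − 1)×1000 = (0.993228 − 1)×1000 = -6.772‰
δ_B = (0.0105547/0.0112370 − 1)×1000 = (0.939281 − 1)×1000 = -60.719‰
f_A = (δ_mix − δ_B)/(δ_A − δ_B) = (-28.79 − (-60.719))/(-6.772 − (-60.719))
f_A = 31.929 / 53.947 = 0.5919

0.592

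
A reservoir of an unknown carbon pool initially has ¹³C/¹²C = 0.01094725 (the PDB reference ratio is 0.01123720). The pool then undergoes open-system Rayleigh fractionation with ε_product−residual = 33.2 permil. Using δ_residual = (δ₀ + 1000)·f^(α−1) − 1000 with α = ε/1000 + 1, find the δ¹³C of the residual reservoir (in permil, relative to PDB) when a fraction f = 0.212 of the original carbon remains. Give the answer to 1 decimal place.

-74.7 permil

δ₀ = (0.01094725/0.01123720 − 1)×1000 = (0.974197 − 1)×1000 = -25.803 permil
α − 1 = ε/1000 = 0.0332
f^(α−1) = 0.212^(0.0332) = 0.949805
δ_res = (-25.803 + 1000) × 0.949805 − 1000 = 925.297 − 1000 = -74.70 permil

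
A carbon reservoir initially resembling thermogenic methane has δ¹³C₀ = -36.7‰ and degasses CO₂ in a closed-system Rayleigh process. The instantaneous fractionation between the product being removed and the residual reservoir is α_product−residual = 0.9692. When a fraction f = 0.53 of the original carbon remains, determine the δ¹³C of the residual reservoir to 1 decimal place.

Rayleigh residual: δ_res = (δ₀ + 1000)·f^(α−1) − 1000
α − 1 = -0.03080
f^(α−1) = 0.53^(-0.03080) = 1.019747
δ_res = (-36.7 + 1000) × 1.019747 − 1000 = 982.322 − 1000 = -17.68‰

-17.7‰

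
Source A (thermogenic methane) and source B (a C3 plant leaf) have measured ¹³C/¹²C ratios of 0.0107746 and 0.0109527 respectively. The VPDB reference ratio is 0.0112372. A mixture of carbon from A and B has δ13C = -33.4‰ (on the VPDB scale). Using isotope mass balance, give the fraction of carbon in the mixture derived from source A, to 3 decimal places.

δ_A = (0.0107746/0.0112372 − 1)×1000 = (0.958833 − 1)×1000 = -41.167‰
δ_B = (0.0109527/0.0112372 − 1)×1000 = (0.974682 − 1)×1000 = -25.318‰
f_A = (δ_mix − δ_B)/(δ_A − δ_B) = (-33.4 − (-25.318))/(-41.167 − (-25.318))
f_A = -8.082 / -15.849 = 0.5100

0.510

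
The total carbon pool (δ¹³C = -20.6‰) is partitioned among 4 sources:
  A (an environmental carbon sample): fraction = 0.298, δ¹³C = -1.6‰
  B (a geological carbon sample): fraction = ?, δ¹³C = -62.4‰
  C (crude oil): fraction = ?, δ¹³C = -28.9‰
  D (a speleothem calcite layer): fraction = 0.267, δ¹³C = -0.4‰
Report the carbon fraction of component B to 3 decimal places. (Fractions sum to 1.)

0.222

Let f_B and f_C be the unknown fractions; fractions sum to 1 so f_B + f_C = 0.435.
Mass balance: Σ fᵢ·δᵢ = δ_bulk ⇒ f_B·(-62.4) + f_C·(-28.9) = -20.6 − (-0.584) = -20.016
Substitute f_C = 0.435 − f_B:
f_B·(-62.4 − -28.9) = -20.016 − 0.435×(-28.9) = -7.445
f_B = -7.445 / -33.5 = 0.2222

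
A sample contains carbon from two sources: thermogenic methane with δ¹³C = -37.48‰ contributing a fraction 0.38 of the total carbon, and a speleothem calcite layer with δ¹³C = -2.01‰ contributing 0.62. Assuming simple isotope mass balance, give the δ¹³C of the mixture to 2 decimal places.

-15.49‰

δ_mix = f_A·δ_A + f_B·δ_B
δ_mix = 0.38 × (-37.48) + 0.62 × (-2.01)
δ_mix = -14.242 + -1.246 = -15.489‰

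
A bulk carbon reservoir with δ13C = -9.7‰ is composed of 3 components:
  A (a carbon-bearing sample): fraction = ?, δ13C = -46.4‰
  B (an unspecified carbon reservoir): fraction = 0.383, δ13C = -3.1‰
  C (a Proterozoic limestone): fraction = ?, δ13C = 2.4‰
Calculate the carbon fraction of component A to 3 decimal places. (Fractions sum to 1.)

Let f_A and f_C be the unknown fractions; fractions sum to 1 so f_A + f_C = 0.617.
Mass balance: Σ fᵢ·δᵢ = δ_bulk ⇒ f_A·(-46.4) + f_C·(2.4) = -9.7 − (-1.187) = -8.513
Substitute f_C = 0.617 − f_A:
f_A·(-46.4 − 2.4) = -8.513 − 0.617×(2.4) = -9.993
f_A = -9.993 / -48.8 = 0.2048

0.205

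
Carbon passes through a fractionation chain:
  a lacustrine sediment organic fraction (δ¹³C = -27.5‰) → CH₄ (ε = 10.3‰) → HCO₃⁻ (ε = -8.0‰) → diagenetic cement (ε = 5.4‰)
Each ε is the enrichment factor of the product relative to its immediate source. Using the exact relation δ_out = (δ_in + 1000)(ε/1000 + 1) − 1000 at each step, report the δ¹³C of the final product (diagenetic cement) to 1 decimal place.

step 1: δ = (-27.50 + 1000)·(10.3/1000 + 1) − 1000 = -17.48‰
step 2: δ = (-17.48 + 1000)·(-8.0/1000 + 1) − 1000 = -25.34‰
step 3: δ = (-25.34 + 1000)·(5.4/1000 + 1) − 1000 = -20.08‰

-20.1‰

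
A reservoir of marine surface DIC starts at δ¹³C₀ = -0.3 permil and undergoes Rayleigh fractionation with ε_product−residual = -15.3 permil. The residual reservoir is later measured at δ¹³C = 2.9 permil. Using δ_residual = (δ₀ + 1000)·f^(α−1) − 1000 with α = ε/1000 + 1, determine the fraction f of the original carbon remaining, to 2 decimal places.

0.81

α − 1 = ε/1000 = -0.0153
(δ_res + 1000)/(δ₀ + 1000) = (2.9 + 1000)/(-0.3 + 1000) = 1002.9/999.7 = 1.003201
f = 1.003201^(1/-0.0153) = exp(ln(1.003201)/-0.0153) = exp(0.00320/-0.0153)
f = exp(-0.2089) = 0.8115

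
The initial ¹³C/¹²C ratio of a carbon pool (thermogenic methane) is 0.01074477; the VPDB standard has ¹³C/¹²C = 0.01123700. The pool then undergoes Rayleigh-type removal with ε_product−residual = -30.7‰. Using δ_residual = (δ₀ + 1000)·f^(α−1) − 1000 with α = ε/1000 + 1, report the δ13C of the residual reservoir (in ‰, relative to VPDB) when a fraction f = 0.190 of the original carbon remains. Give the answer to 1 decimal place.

6.2‰

δ₀ = (0.01074477/0.01123700 − 1)×1000 = (0.956196 − 1)×1000 = -43.804‰
α − 1 = ε/1000 = -0.0307
f^(α−1) = 0.190^(-0.0307) = 1.052307
δ_res = (-43.804 + 1000) × 1.052307 − 1000 = 1006.211 − 1000 = 6.21‰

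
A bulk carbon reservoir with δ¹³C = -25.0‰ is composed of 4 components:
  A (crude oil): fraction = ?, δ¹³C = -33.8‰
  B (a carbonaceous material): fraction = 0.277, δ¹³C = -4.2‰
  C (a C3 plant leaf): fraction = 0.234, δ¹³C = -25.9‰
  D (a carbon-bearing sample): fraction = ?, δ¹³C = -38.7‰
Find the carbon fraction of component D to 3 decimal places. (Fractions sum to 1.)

0.255

Let f_D and f_A be the unknown fractions; fractions sum to 1 so f_D + f_A = 0.489.
Mass balance: Σ fᵢ·δᵢ = δ_bulk ⇒ f_D·(-38.7) + f_A·(-33.8) = -25.0 − (-7.224) = -17.776
Substitute f_A = 0.489 − f_D:
f_D·(-38.7 − -33.8) = -17.776 − 0.489×(-33.8) = -1.248
f_D = -1.248 / -4.9 = 0.2547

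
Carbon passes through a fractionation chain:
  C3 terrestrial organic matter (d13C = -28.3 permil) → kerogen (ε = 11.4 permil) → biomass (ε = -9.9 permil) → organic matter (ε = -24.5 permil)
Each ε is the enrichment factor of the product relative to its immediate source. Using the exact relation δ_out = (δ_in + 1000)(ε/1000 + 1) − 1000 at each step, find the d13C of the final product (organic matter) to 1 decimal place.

step 1: δ = (-28.30 + 1000)·(11.4/1000 + 1) − 1000 = -17.22 permil
step 2: δ = (-17.22 + 1000)·(-9.9/1000 + 1) − 1000 = -26.95 permil
step 3: δ = (-26.95 + 1000)·(-24.5/1000 + 1) − 1000 = -50.79 permil

-50.8 permil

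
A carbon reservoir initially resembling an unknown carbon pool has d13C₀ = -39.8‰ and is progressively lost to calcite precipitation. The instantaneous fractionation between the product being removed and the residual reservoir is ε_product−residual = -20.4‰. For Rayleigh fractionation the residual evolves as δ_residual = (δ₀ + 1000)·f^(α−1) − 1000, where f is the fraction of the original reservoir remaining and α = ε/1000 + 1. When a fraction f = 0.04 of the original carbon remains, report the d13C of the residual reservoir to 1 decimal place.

25.4‰

Rayleigh residual: δ_res = (δ₀ + 1000)·f^(α−1) − 1000
α = ε/1000 + 1 = 0.97960, so α − 1 = -0.02040
f^(α−1) = 0.04^(-0.02040) = 1.067869
δ_res = (-39.8 + 1000) × 1.067869 − 1000 = 1025.368 − 1000 = 25.37‰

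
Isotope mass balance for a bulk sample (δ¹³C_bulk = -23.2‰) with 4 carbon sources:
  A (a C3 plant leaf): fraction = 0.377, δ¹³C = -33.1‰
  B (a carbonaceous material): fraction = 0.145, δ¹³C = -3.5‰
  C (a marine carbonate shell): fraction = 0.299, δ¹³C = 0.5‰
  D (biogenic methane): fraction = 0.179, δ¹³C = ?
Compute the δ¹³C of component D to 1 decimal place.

Isotope mass balance: δ_bulk = Σ fᵢ·δᵢ.
-23.2 = 0.377×(-33.1) + 0.145×(-3.5) + 0.299×(0.5) + 0.179×δ_D
0.179·δ_D = -23.2 − (-12.837) = -10.363
δ_D = -10.363 / 0.179 = -57.90‰

-57.9‰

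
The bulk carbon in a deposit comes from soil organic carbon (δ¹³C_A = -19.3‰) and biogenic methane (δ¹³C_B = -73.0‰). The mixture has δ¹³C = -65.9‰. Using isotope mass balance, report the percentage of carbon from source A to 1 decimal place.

δ_mix = f_A·δ_A + (1 − f_A)·δ_B  ⇒  f_A = (δ_mix − δ_B)/(δ_A − δ_B)
f_A = (-65.9 − (-73.0)) / (-19.3 − (-73.0))
f_A = 7.1 / 53.7 = 0.1322

13.2%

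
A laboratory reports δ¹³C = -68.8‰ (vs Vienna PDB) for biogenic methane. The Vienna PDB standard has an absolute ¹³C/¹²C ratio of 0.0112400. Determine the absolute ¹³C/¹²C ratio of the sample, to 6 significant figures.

0.0104667

R_sample = R_standard × (δ¹³C/1000 + 1)
R_sample = 0.0112400 × (-68.8/1000 + 1) = 0.0112400 × 0.931200
R_sample = 0.0104667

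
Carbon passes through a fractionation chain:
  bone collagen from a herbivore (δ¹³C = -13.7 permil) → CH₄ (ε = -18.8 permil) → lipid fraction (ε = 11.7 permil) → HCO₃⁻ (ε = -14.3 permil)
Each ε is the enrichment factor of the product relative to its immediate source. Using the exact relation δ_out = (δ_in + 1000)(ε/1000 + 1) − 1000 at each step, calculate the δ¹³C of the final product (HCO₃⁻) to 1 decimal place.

-34.9 permil

step 1: δ = (-13.70 + 1000)·(-18.8/1000 + 1) − 1000 = -32.24 permil
step 2: δ = (-32.24 + 1000)·(11.7/1000 + 1) − 1000 = -20.92 permil
step 3: δ = (-20.92 + 1000)·(-14.3/1000 + 1) − 1000 = -34.92 permil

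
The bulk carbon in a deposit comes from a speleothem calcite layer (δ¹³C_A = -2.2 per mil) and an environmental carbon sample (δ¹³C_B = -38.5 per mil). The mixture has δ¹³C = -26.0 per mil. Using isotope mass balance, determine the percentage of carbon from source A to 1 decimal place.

34.4%

δ_mix = f_A·δ_A + (1 − f_A)·δ_B  ⇒  f_A = (δ_mix − δ_B)/(δ_A − δ_B)
f_A = (-26.0 − (-38.5)) / (-2.2 − (-38.5))
f_A = 12.5 / 36.3 = 0.3444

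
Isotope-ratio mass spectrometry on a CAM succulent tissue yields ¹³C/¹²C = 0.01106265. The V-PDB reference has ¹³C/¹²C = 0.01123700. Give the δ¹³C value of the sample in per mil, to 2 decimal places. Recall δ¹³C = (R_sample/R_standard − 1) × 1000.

δ¹³C = (R_sample / R_standard − 1) × 1000
R_sample / R_standard = 0.01106265 / 0.01123700 = 0.984484
δ¹³C = (0.984484 − 1) × 1000 = -15.516 per mil

-15.52 per mil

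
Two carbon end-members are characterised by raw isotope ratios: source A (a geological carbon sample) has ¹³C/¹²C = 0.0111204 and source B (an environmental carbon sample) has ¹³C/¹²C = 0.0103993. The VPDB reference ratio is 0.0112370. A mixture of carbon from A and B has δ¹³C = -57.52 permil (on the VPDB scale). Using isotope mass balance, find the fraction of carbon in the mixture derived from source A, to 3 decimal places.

0.265

δ_A = (0.0111204/0.0112370 − 1)×1000 = (0.989624 − 1)×1000 = -10.376 permil
δ_B = (0.0103993/0.0112370 − 1)×1000 = (0.925452 − 1)×1000 = -74.548 permil
f_A = (δ_mix − δ_B)/(δ_A − δ_B) = (-57.52 − (-74.548))/(-10.376 − (-74.548))
f_A = 17.028 / 64.172 = 0.2654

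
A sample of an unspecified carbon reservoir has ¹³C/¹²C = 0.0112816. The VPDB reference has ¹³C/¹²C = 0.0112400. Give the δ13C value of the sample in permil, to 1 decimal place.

δ13C = (R_sample / R_standard − 1) × 1000
R_sample / R_standard = 0.0112816 / 0.0112400 = 1.003701
δ13C = (1.003701 − 1) × 1000 = 3.70 permil

3.7 permil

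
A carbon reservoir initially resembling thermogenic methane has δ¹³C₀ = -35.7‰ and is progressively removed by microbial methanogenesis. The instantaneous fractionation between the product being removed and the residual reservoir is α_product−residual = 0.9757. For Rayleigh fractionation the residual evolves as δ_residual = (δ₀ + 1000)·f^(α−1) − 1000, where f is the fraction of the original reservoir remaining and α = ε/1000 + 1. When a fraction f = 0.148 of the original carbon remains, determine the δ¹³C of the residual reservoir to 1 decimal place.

Rayleigh residual: δ_res = (δ₀ + 1000)·f^(α−1) − 1000
α − 1 = -0.02430
f^(α−1) = 0.148^(-0.02430) = 1.047521
δ_res = (-35.7 + 1000) × 1.047521 − 1000 = 1010.124 − 1000 = 10.12‰

10.1‰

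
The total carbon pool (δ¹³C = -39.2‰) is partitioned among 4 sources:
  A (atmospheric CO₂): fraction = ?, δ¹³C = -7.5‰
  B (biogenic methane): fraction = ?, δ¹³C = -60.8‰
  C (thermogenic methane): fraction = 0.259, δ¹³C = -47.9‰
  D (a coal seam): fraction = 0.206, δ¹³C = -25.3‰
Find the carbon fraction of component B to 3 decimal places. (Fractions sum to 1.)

Let f_B and f_A be the unknown fractions; fractions sum to 1 so f_B + f_A = 0.535.
Mass balance: Σ fᵢ·δᵢ = δ_bulk ⇒ f_B·(-60.8) + f_A·(-7.5) = -39.2 − (-17.618) = -21.582
Substitute f_A = 0.535 − f_B:
f_B·(-60.8 − -7.5) = -21.582 − 0.535×(-7.5) = -17.570
f_B = -17.570 / -53.3 = 0.3296

0.330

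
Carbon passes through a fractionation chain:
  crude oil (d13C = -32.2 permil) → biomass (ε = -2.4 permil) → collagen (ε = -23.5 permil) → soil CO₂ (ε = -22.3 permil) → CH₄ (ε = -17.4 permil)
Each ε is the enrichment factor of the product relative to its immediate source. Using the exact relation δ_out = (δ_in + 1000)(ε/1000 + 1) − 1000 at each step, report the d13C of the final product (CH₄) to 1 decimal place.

-94.3 permil

step 1: δ = (-32.20 + 1000)·(-2.4/1000 + 1) − 1000 = -34.52 permil
step 2: δ = (-34.52 + 1000)·(-23.5/1000 + 1) − 1000 = -57.21 permil
step 3: δ = (-57.21 + 1000)·(-22.3/1000 + 1) − 1000 = -78.24 permil
step 4: δ = (-78.24 + 1000)·(-17.4/1000 + 1) − 1000 = -94.27 permil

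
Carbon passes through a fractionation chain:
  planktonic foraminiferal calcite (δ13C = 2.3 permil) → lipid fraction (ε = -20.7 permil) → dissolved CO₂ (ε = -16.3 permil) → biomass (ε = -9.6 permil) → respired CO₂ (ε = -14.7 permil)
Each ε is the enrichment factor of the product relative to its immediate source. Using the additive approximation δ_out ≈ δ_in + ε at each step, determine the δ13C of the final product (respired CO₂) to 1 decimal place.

-59.0 permil

step 1: δ ≈ 2.3 + (-20.7) = -18.4 permil
step 2: δ ≈ -18.4 + (-16.3) = -34.7 permil
step 3: δ ≈ -34.7 + (-9.6) = -44.3 permil
step 4: δ ≈ -44.3 + (-14.7) = -59.0 permil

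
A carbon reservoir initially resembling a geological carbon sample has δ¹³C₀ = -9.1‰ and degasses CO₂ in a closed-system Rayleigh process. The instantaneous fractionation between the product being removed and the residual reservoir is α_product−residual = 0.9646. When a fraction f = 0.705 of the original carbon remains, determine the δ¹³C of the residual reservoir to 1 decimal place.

Rayleigh residual: δ_res = (δ₀ + 1000)·f^(α−1) − 1000
α − 1 = -0.03540
f^(α−1) = 0.705^(-0.03540) = 1.012451
δ_res = (-9.1 + 1000) × 1.012451 − 1000 = 1003.238 − 1000 = 3.24‰

3.2‰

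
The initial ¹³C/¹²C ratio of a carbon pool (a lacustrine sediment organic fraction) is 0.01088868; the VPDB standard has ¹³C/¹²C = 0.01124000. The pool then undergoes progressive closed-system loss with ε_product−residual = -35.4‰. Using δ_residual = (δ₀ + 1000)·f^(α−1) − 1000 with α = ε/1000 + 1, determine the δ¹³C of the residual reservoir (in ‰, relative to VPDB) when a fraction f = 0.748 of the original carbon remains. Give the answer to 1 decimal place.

-21.2‰

δ₀ = (0.01088868/0.01124000 − 1)×1000 = (0.968744 − 1)×1000 = -31.256‰
α − 1 = ε/1000 = -0.0354
f^(α−1) = 0.748^(-0.0354) = 1.010331
δ_res = (-31.256 + 1000) × 1.010331 − 1000 = 978.752 − 1000 = -21.25‰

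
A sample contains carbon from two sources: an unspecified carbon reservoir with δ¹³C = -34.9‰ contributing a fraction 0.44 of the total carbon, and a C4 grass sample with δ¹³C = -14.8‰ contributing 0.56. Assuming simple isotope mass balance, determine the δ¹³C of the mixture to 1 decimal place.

-23.6‰

δ_mix = f_A·δ_A + f_B·δ_B
δ_mix = 0.44 × (-34.9) + 0.56 × (-14.8)
δ_mix = -15.36 + -8.29 = -23.64‰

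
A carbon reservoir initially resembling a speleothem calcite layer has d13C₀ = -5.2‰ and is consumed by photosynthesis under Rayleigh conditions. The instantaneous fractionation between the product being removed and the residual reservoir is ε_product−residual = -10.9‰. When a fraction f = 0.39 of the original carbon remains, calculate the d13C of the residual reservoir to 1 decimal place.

5.1‰

Rayleigh residual: δ_res = (δ₀ + 1000)·f^(α−1) − 1000
α = ε/1000 + 1 = 0.98910, so α − 1 = -0.01090
f^(α−1) = 0.39^(-0.01090) = 1.010316
δ_res = (-5.2 + 1000) × 1.010316 − 1000 = 1005.063 − 1000 = 5.06‰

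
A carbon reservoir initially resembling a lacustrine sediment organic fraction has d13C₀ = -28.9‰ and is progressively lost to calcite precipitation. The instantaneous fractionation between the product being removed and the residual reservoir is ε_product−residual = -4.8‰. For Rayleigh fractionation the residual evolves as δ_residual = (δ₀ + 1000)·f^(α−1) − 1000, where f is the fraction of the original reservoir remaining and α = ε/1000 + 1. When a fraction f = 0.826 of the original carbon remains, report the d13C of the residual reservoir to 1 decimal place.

-28.0‰

Rayleigh residual: δ_res = (δ₀ + 1000)·f^(α−1) − 1000
α = ε/1000 + 1 = 0.99520, so α − 1 = -0.00480
f^(α−1) = 0.826^(-0.00480) = 1.000918
δ_res = (-28.9 + 1000) × 1.000918 − 1000 = 971.991 − 1000 = -28.01‰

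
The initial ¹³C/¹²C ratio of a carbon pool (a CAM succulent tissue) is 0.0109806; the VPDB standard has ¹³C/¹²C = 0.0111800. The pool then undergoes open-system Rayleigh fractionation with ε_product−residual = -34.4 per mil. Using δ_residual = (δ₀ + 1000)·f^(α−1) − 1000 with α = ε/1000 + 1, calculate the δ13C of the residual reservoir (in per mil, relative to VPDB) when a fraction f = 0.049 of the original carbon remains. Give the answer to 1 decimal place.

δ₀ = (0.0109806/0.0111800 − 1)×1000 = (0.982165 − 1)×1000 = -17.835 per mil
α − 1 = ε/1000 = -0.0344
f^(α−1) = 0.049^(-0.0344) = 1.109321
δ_res = (-17.835 + 1000) × 1.109321 − 1000 = 1089.536 − 1000 = 89.54 per mil

89.5 per mil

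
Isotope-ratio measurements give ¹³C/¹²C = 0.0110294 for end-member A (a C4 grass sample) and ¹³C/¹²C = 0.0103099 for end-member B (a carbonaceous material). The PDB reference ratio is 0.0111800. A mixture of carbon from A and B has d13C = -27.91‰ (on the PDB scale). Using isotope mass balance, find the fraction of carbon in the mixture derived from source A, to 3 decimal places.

δ_A = (0.0110294/0.0111800 − 1)×1000 = (0.986530 − 1)×1000 = -13.470‰
δ_B = (0.0103099/0.0111800 − 1)×1000 = (0.922174 − 1)×1000 = -77.826‰
f_A = (δ_mix − δ_B)/(δ_A − δ_B) = (-27.91 − (-77.826))/(-13.470 − (-77.826))
f_A = 49.916 / 64.356 = 0.7756

0.776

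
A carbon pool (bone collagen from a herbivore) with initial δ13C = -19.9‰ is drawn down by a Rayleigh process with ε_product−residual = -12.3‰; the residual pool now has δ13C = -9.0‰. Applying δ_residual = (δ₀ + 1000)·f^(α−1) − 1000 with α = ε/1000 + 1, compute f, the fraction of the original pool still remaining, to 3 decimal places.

0.407

α − 1 = ε/1000 = -0.0123
(δ_res + 1000)/(δ₀ + 1000) = (-9.0 + 1000)/(-19.9 + 1000) = 991.0/980.1 = 1.011121
f = 1.011121^(1/-0.0123) = exp(ln(1.011121)/-0.0123) = exp(0.01106/-0.0123)
f = exp(-0.8992) = 0.4069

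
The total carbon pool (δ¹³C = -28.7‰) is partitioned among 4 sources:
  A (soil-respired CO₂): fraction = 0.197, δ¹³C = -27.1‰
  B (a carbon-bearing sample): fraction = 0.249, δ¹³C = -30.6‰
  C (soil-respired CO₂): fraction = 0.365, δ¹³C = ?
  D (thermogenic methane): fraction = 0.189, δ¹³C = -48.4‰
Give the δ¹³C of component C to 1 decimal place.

-18.1‰

Isotope mass balance: δ_bulk = Σ fᵢ·δᵢ.
-28.7 = 0.197×(-27.1) + 0.249×(-30.6) + 0.365×δ_C + 0.189×(-48.4)
0.365·δ_C = -28.7 − (-22.106) = -6.594
δ_C = -6.594 / 0.365 = -18.07‰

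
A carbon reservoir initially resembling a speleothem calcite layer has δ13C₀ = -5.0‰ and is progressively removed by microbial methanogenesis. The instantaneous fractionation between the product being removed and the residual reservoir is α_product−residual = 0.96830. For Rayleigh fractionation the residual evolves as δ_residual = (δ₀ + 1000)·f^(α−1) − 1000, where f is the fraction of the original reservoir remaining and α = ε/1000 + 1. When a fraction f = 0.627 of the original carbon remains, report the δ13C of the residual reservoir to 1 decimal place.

9.8‰

Rayleigh residual: δ_res = (δ₀ + 1000)·f^(α−1) − 1000
α − 1 = -0.03170
f^(α−1) = 0.627^(-0.03170) = 1.014908
δ_res = (-5.0 + 1000) × 1.014908 − 1000 = 1009.833 − 1000 = 9.83‰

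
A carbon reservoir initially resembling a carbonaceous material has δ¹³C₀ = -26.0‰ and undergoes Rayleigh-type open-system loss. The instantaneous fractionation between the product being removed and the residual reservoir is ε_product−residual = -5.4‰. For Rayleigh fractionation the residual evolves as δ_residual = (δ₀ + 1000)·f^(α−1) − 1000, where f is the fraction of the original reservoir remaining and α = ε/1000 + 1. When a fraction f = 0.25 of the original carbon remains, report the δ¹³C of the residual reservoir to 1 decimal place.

-18.7‰

Rayleigh residual: δ_res = (δ₀ + 1000)·f^(α−1) − 1000
α = ε/1000 + 1 = 0.99460, so α − 1 = -0.00540
f^(α−1) = 0.25^(-0.00540) = 1.007514
δ_res = (-26.0 + 1000) × 1.007514 − 1000 = 981.319 − 1000 = -18.68‰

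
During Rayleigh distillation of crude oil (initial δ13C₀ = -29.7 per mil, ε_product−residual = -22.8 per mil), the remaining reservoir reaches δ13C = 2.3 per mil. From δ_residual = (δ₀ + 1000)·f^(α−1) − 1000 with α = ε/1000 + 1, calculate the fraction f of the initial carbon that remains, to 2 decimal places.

0.24

α − 1 = ε/1000 = -0.0228
(δ_res + 1000)/(δ₀ + 1000) = (2.3 + 1000)/(-29.7 + 1000) = 1002.3/970.3 = 1.032979
f = 1.032979^(1/-0.0228) = exp(ln(1.032979)/-0.0228) = exp(0.03245/-0.0228)
f = exp(-1.4231) = 0.2410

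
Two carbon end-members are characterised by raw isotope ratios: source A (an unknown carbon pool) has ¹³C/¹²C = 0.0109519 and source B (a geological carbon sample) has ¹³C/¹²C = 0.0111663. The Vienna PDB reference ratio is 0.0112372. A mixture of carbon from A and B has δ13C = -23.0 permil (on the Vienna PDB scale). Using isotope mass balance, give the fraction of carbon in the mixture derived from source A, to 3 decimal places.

δ_A = (0.0109519/0.0112372 − 1)×1000 = (0.974611 − 1)×1000 = -25.389 permil
δ_B = (0.0111663/0.0112372 − 1)×1000 = (0.993691 − 1)×1000 = -6.309 permil
f_A = (δ_mix − δ_B)/(δ_A − δ_B) = (-23.0 − (-6.309))/(-25.389 − (-6.309))
f_A = -16.691 / -19.079 = 0.8748

0.875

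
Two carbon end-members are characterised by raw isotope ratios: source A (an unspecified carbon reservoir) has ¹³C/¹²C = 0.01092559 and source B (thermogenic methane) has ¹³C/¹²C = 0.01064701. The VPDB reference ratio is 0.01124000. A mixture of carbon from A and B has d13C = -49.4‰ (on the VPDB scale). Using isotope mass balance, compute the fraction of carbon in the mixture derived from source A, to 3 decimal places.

δ_A = (0.01092559/0.01124000 − 1)×1000 = (0.972028 − 1)×1000 = -27.972‰
δ_B = (0.01064701/0.01124000 − 1)×1000 = (0.947243 − 1)×1000 = -52.757‰
f_A = (δ_mix − δ_B)/(δ_A − δ_B) = (-49.4 − (-52.757))/(-27.972 − (-52.757))
f_A = 3.357 / 24.785 = 0.1355

0.135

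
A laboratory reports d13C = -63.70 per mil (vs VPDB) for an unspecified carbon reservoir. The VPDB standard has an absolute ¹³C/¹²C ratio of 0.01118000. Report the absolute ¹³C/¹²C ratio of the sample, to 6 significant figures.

0.0104678

R_sample = R_standard × (d13C/1000 + 1)
R_sample = 0.01118000 × (-63.70/1000 + 1) = 0.01118000 × 0.936300
R_sample = 0.0104678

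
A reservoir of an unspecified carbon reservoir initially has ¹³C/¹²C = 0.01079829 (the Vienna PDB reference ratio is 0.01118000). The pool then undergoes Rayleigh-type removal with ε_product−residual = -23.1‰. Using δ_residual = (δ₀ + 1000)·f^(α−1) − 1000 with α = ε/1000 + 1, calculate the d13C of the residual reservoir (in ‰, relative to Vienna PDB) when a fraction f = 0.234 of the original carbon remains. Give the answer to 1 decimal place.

-1.2‰

δ₀ = (0.01079829/0.01118000 − 1)×1000 = (0.965858 − 1)×1000 = -34.142‰
α − 1 = ε/1000 = -0.0231
f^(α−1) = 0.234^(-0.0231) = 1.034120
δ_res = (-34.142 + 1000) × 1.034120 − 1000 = 998.813 − 1000 = -1.19‰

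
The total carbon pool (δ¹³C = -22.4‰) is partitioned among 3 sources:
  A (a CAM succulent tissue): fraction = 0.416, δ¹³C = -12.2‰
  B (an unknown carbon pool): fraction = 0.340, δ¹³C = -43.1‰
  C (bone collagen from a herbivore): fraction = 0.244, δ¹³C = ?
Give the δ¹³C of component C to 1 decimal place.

-10.9‰

Isotope mass balance: δ_bulk = Σ fᵢ·δᵢ.
-22.4 = 0.416×(-12.2) + 0.340×(-43.1) + 0.244×δ_C
0.244·δ_C = -22.4 − (-19.729) = -2.671
δ_C = -2.671 / 0.244 = -10.95‰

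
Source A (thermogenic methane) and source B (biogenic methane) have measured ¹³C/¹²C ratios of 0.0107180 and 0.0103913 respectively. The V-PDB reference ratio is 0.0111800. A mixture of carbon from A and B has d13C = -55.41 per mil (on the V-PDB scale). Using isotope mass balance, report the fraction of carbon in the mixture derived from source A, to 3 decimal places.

δ_A = (0.0107180/0.0111800 − 1)×1000 = (0.958676 − 1)×1000 = -41.324 per mil
δ_B = (0.0103913/0.0111800 − 1)×1000 = (0.929454 − 1)×1000 = -70.546 per mil
f_A = (δ_mix − δ_B)/(δ_A − δ_B) = (-55.41 − (-70.546))/(-41.324 − (-70.546))
f_A = 15.136 / 29.222 = 0.5180

0.518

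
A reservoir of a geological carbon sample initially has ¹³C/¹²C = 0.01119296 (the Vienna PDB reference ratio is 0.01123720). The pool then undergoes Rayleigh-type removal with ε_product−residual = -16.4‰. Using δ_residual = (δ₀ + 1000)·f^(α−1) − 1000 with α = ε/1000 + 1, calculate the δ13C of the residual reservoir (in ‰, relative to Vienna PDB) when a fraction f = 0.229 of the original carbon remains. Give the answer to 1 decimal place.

20.4‰

δ₀ = (0.01119296/0.01123720 − 1)×1000 = (0.996063 − 1)×1000 = -3.937‰
α − 1 = ε/1000 = -0.0164
f^(α−1) = 0.229^(-0.0164) = 1.024469
δ_res = (-3.937 + 1000) × 1.024469 − 1000 = 1020.435 − 1000 = 20.44‰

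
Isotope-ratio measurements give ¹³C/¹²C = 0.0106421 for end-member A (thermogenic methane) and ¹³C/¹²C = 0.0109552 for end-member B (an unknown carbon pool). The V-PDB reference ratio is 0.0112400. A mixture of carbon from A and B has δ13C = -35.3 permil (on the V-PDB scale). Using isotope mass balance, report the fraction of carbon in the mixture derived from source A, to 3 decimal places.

δ_A = (0.0106421/0.0112400 − 1)×1000 = (0.946806 − 1)×1000 = -53.194 permil
δ_B = (0.0109552/0.0112400 − 1)×1000 = (0.974662 − 1)×1000 = -25.338 permil
f_A = (δ_mix − δ_B)/(δ_A − δ_B) = (-35.3 − (-25.338))/(-53.194 − (-25.338))
f_A = -9.962 / -27.856 = 0.3576

0.358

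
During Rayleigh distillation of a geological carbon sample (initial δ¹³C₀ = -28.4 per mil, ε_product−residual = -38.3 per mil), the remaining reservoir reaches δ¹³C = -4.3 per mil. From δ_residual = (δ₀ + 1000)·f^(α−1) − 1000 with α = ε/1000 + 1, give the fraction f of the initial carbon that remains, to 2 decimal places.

0.53

α − 1 = ε/1000 = -0.0383
(δ_res + 1000)/(δ₀ + 1000) = (-4.3 + 1000)/(-28.4 + 1000) = 995.7/971.6 = 1.024804
f = 1.024804^(1/-0.0383) = exp(ln(1.024804)/-0.0383) = exp(0.02450/-0.0383)
f = exp(-0.6397) = 0.5274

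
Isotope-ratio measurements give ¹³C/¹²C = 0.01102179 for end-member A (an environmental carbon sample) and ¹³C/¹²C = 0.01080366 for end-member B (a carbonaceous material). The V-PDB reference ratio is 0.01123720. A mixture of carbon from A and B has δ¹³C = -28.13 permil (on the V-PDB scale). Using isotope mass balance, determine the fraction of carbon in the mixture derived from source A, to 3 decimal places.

0.538

δ_A = (0.01102179/0.01123720 − 1)×1000 = (0.980831 − 1)×1000 = -19.169 permil
δ_B = (0.01080366/0.01123720 − 1)×1000 = (0.961419 − 1)×1000 = -38.581 permil
f_A = (δ_mix − δ_B)/(δ_A − δ_B) = (-28.13 − (-38.581))/(-19.169 − (-38.581))
f_A = 10.451 / 19.411 = 0.5384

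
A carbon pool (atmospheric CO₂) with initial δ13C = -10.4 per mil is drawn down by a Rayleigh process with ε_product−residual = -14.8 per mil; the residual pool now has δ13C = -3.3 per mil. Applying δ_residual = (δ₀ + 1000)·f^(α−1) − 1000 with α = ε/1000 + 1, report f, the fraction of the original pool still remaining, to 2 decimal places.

0.62

α − 1 = ε/1000 = -0.0148
(δ_res + 1000)/(δ₀ + 1000) = (-3.3 + 1000)/(-10.4 + 1000) = 996.7/989.6 = 1.007175
f = 1.007175^(1/-0.0148) = exp(ln(1.007175)/-0.0148) = exp(0.00715/-0.0148)
f = exp(-0.4830) = 0.6169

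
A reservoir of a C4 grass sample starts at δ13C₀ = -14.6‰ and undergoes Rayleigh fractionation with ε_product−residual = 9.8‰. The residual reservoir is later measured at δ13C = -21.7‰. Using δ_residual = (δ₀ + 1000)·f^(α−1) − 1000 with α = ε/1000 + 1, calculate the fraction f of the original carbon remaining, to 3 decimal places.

0.478

α − 1 = ε/1000 = 0.0098
(δ_res + 1000)/(δ₀ + 1000) = (-21.7 + 1000)/(-14.6 + 1000) = 978.3/985.4 = 0.992795
f = 0.992795^(1/0.0098) = exp(ln(0.992795)/0.0098) = exp(-0.00723/0.0098)
f = exp(-0.7379) = 0.4781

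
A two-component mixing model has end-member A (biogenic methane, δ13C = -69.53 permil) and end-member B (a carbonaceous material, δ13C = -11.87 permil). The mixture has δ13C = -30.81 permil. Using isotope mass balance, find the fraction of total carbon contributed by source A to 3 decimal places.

0.328

δ_mix = f_A·δ_A + (1 − f_A)·δ_B  ⇒  f_A = (δ_mix − δ_B)/(δ_A − δ_B)
f_A = (-30.81 − (-11.87)) / (-69.53 − (-11.87))
f_A = -18.94 / -57.66 = 0.3285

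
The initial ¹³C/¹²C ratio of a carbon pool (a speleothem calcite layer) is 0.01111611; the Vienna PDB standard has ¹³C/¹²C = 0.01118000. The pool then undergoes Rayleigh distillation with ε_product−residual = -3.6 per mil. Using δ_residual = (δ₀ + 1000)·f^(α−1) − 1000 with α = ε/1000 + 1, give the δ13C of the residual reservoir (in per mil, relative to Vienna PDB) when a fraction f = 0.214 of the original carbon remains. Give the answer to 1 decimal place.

δ₀ = (0.01111611/0.01118000 − 1)×1000 = (0.994285 − 1)×1000 = -5.715 per mil
α − 1 = ε/1000 = -0.0036
f^(α−1) = 0.214^(-0.0036) = 1.005566
δ_res = (-5.715 + 1000) × 1.005566 − 1000 = 999.819 − 1000 = -0.18 per mil

-0.2 per mil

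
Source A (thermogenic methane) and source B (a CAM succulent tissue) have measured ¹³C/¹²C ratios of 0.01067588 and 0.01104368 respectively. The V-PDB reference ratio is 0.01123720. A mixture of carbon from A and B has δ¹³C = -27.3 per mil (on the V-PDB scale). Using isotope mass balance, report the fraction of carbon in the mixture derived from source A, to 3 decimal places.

0.308

δ_A = (0.01067588/0.01123720 − 1)×1000 = (0.950048 − 1)×1000 = -49.952 per mil
δ_B = (0.01104368/0.01123720 − 1)×1000 = (0.982779 − 1)×1000 = -17.221 per mil
f_A = (δ_mix − δ_B)/(δ_A − δ_B) = (-27.3 − (-17.221))/(-49.952 − (-17.221))
f_A = -10.079 / -32.731 = 0.3079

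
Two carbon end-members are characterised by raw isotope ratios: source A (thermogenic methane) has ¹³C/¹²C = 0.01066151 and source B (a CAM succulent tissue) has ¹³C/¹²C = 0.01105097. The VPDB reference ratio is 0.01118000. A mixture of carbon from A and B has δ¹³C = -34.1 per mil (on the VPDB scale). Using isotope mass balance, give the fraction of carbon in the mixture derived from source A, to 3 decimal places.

0.648

δ_A = (0.01066151/0.01118000 − 1)×1000 = (0.953623 − 1)×1000 = -46.377 per mil
δ_B = (0.01105097/0.01118000 − 1)×1000 = (0.988459 − 1)×1000 = -11.541 per mil
f_A = (δ_mix − δ_B)/(δ_A − δ_B) = (-34.1 − (-11.541))/(-46.377 − (-11.541))
f_A = -22.559 / -34.835 = 0.6476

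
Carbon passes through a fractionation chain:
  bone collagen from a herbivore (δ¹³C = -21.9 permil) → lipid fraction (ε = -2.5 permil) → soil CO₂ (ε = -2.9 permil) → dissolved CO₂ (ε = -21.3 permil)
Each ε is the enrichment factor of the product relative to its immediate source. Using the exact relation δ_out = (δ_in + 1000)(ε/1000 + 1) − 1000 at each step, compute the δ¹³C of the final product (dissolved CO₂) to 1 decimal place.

-47.9 permil

step 1: δ = (-21.90 + 1000)·(-2.5/1000 + 1) − 1000 = -24.35 permil
step 2: δ = (-24.35 + 1000)·(-2.9/1000 + 1) − 1000 = -27.17 permil
step 3: δ = (-27.17 + 1000)·(-21.3/1000 + 1) − 1000 = -47.90 permil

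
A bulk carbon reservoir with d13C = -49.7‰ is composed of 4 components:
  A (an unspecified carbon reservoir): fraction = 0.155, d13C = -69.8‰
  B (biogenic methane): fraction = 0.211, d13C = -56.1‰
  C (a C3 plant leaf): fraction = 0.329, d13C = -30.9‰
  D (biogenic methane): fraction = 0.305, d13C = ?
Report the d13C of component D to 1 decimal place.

-55.3‰

Isotope mass balance: δ_bulk = Σ fᵢ·δᵢ.
-49.7 = 0.155×(-69.8) + 0.211×(-56.1) + 0.329×(-30.9) + 0.305×δ_D
0.305·δ_D = -49.7 − (-32.822) = -16.878
δ_D = -16.878 / 0.305 = -55.34‰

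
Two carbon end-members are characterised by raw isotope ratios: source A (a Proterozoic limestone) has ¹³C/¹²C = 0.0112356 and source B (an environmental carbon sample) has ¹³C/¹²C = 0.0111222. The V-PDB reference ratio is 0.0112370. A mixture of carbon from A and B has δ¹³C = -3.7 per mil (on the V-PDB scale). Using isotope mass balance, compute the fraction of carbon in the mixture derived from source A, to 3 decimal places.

0.646

δ_A = (0.0112356/0.0112370 − 1)×1000 = (0.999875 − 1)×1000 = -0.125 per mil
δ_B = (0.0111222/0.0112370 − 1)×1000 = (0.989784 − 1)×1000 = -10.216 per mil
f_A = (δ_mix − δ_B)/(δ_A − δ_B) = (-3.7 − (-10.216))/(-0.125 − (-10.216))
f_A = 6.516 / 10.092 = 0.6457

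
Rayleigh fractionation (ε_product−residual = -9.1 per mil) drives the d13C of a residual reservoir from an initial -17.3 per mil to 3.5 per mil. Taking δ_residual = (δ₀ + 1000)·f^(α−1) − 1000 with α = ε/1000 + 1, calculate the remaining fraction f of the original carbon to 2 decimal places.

0.10

α − 1 = ε/1000 = -0.0091
(δ_res + 1000)/(δ₀ + 1000) = (3.5 + 1000)/(-17.3 + 1000) = 1003.5/982.7 = 1.021166
f = 1.021166^(1/-0.0091) = exp(ln(1.021166)/-0.0091) = exp(0.02095/-0.0091)
f = exp(-2.3017) = 0.1001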